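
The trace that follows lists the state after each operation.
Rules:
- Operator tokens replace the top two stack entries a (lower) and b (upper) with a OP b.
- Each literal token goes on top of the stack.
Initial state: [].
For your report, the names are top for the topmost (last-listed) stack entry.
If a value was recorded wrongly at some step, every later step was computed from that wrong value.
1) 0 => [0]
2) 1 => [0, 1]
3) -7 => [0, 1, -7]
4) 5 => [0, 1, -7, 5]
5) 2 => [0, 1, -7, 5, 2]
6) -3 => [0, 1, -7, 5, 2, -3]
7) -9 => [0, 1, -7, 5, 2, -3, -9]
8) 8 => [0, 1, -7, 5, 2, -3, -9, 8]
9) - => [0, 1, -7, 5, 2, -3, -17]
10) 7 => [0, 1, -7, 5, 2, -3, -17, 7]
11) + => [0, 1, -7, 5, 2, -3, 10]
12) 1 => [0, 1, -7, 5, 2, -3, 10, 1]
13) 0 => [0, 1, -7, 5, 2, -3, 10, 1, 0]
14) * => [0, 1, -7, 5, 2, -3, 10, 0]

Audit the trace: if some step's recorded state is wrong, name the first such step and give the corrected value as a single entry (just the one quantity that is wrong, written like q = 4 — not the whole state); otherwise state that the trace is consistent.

step 11, top = -10

Recomputing the run from the initial state:
step 1: [0]
step 2: [0, 1]
step 3: [0, 1, -7]
step 4: [0, 1, -7, 5]
step 5: [0, 1, -7, 5, 2]
step 6: [0, 1, -7, 5, 2, -3]
step 7: [0, 1, -7, 5, 2, -3, -9]
step 8: [0, 1, -7, 5, 2, -3, -9, 8]
step 9: [0, 1, -7, 5, 2, -3, -17]
step 10: [0, 1, -7, 5, 2, -3, -17, 7]
step 11: [0, 1, -7, 5, 2, -3, -10]
step 12: [0, 1, -7, 5, 2, -3, -10, 1]
step 13: [0, 1, -7, 5, 2, -3, -10, 1, 0]
step 14: [0, 1, -7, 5, 2, -3, -10, 0]
The first disagreement with the trace is at step 11, where the value should be top = -10.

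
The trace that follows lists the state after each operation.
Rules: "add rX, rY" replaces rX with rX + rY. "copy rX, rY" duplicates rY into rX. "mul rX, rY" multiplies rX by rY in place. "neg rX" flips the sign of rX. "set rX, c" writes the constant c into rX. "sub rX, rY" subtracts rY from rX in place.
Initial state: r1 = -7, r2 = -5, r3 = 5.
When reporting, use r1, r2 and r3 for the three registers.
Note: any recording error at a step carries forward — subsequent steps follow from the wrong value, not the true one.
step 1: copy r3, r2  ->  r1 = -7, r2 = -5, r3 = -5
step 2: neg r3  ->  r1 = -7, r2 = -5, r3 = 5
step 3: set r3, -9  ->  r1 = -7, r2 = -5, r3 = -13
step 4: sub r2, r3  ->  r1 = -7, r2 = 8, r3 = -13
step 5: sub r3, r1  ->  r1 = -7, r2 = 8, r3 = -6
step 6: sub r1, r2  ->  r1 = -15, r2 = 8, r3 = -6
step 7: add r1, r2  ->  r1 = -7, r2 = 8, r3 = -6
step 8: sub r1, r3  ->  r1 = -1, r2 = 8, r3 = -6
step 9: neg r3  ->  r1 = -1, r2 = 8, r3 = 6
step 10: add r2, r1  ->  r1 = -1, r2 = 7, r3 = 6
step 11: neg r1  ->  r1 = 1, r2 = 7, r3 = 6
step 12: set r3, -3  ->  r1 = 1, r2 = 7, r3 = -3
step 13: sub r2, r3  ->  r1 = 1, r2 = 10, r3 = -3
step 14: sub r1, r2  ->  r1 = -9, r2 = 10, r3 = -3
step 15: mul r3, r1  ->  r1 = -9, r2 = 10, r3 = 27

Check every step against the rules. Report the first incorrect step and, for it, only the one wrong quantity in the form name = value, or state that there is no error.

step 3, r3 = -9

Recomputing the run from the initial state:
step 1: r1 = -7, r2 = -5, r3 = -5
step 2: r1 = -7, r2 = -5, r3 = 5
step 3: r1 = -7, r2 = -5, r3 = -9
step 4: r1 = -7, r2 = 4, r3 = -9
step 5: r1 = -7, r2 = 4, r3 = -2
step 6: r1 = -11, r2 = 4, r3 = -2
step 7: r1 = -7, r2 = 4, r3 = -2
step 8: r1 = -5, r2 = 4, r3 = -2
step 9: r1 = -5, r2 = 4, r3 = 2
step 10: r1 = -5, r2 = -1, r3 = 2
step 11: r1 = 5, r2 = -1, r3 = 2
step 12: r1 = 5, r2 = -1, r3 = -3
step 13: r1 = 5, r2 = 2, r3 = -3
step 14: r1 = 3, r2 = 2, r3 = -3
step 15: r1 = 3, r2 = 2, r3 = -9
The first disagreement with the trace is at step 3, where the value should be r3 = -9.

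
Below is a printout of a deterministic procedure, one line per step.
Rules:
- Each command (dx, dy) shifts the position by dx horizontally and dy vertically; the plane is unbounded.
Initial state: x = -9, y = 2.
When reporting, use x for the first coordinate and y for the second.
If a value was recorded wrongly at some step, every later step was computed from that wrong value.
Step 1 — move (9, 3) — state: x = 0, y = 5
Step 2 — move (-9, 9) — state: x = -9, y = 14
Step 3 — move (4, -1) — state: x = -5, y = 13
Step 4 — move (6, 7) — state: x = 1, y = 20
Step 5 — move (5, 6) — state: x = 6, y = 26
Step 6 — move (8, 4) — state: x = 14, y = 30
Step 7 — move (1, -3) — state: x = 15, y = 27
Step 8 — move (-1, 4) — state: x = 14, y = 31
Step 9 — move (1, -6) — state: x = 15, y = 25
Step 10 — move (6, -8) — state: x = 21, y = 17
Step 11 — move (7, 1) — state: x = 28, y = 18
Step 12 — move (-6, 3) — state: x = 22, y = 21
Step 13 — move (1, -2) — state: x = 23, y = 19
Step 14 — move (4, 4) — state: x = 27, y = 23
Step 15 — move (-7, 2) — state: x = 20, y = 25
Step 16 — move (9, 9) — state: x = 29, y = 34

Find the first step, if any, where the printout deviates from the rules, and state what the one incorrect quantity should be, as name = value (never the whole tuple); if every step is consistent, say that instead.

Recomputing the run from the initial state:
step 1: x = 0, y = 5
step 2: x = -9, y = 14
step 3: x = -5, y = 13
step 4: x = 1, y = 20
step 5: x = 6, y = 26
step 6: x = 14, y = 30
step 7: x = 15, y = 27
step 8: x = 14, y = 31
step 9: x = 15, y = 25
step 10: x = 21, y = 17
step 11: x = 28, y = 18
step 12: x = 22, y = 21
step 13: x = 23, y = 19
step 14: x = 27, y = 23
step 15: x = 20, y = 25
step 16: x = 29, y = 34
This matches the printout at every step.

no error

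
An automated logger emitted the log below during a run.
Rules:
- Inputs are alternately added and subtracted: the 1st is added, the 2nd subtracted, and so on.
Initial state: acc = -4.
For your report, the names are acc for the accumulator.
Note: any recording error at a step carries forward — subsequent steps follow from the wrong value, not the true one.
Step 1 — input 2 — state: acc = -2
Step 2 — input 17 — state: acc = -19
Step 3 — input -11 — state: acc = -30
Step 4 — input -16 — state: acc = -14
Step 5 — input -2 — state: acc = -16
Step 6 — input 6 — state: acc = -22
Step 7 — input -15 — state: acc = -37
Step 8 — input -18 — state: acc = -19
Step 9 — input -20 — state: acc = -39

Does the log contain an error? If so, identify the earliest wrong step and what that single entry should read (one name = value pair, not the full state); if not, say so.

no error

Recomputing the run from the initial state:
step 1: acc = -2
step 2: acc = -19
step 3: acc = -30
step 4: acc = -14
step 5: acc = -16
step 6: acc = -22
step 7: acc = -37
step 8: acc = -19
step 9: acc = -39
This matches the log at every step.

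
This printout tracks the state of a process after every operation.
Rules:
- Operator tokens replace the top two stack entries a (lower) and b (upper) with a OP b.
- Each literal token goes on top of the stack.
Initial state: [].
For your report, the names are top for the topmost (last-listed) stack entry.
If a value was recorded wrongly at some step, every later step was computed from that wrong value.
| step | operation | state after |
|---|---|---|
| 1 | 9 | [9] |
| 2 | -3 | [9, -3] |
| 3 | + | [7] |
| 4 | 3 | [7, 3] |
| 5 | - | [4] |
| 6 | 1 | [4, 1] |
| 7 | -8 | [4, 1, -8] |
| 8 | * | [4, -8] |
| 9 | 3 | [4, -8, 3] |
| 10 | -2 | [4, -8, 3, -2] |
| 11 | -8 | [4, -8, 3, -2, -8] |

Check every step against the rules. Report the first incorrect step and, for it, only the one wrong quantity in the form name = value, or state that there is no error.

1. push 9: top = 9 (verified)
2. push -3: top = -3 (in agreement)
3. 9 + -3 = 6 (not what was recorded)
First deviation found at step 3; the corrected entry is top = 6.

step 3, top = 6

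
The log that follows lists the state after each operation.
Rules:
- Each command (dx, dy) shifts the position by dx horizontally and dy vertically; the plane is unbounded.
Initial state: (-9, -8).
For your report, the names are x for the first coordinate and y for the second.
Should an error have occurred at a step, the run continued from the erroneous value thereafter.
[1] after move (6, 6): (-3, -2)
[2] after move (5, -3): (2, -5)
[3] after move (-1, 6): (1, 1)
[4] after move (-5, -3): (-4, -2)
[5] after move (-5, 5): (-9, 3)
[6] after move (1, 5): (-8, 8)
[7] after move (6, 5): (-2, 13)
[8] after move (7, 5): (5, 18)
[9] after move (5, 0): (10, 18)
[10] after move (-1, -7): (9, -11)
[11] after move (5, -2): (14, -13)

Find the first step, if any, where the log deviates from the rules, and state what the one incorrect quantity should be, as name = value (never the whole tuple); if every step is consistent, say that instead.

step 10, y = 11

1. x = -9 + (6) = -3, y = -8 + (6) = -2 (no discrepancy)
2. x = -3 + (5) = 2, y = -2 + (-3) = -5 (agrees with the log)
3. x = 2 + (-1) = 1, y = -5 + (6) = 1 (agrees with the log)
4. x = 1 + (-5) = -4, y = 1 + (-3) = -2 (exactly as logged)
5. x = -4 + (-5) = -9, y = -2 + (5) = 3 (matches)
6. x = -9 + (1) = -8, y = 3 + (5) = 8 (exactly as logged)
7. x = -8 + (6) = -2, y = 8 + (5) = 13 (exactly as logged)
8. x = -2 + (7) = 5, y = 13 + (5) = 18 (consistent with the log)
9. x = 5 + (5) = 10, y = 18 + (0) = 18 (verified)
10. x = 10 + (-1) = 9, y = 18 + (-7) = 11 (the recorded entry deviates here)
Step 10 is the first one off; corrected, y = 11.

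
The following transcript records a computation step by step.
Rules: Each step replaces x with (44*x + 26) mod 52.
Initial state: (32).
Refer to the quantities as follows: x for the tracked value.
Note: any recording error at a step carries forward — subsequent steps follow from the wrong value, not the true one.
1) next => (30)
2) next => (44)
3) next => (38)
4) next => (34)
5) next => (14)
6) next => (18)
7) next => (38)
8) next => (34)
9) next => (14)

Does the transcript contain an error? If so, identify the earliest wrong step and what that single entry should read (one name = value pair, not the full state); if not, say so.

step 2, x = 46

Step 1: x = (44*32 + 26) mod 52 = 30 — checks out.
Step 2: x = (44*30 + 26) mod 52 = 46 — the transcript disagrees here.
The audit stops at step 2: the recorded entry is wrong and should be x = 46.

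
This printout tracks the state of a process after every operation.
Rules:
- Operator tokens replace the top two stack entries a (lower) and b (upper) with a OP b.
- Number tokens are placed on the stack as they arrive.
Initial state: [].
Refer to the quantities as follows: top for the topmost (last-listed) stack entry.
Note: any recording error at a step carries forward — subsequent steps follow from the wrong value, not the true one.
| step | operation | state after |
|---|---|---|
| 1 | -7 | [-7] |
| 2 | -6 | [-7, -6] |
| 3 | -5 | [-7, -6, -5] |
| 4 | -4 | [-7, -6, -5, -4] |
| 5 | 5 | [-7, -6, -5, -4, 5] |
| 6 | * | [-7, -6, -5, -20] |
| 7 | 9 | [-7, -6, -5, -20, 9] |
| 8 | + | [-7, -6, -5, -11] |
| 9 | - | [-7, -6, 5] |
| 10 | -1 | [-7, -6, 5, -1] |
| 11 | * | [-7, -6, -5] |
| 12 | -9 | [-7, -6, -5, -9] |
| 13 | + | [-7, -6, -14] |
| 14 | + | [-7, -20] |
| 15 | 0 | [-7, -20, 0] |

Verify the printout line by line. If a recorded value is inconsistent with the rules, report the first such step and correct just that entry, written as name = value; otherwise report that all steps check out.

step 1: push -7: top = -7 -> same as recorded
step 2: push -6: top = -6 -> verified
step 3: push -5: top = -5 -> matches
step 4: push -4: top = -4 -> consistent with the printout
step 5: push 5: top = 5 -> same as recorded
step 6: -4 * 5 = -20 -> matches
step 7: push 9: top = 9 -> exactly as logged
step 8: -20 + 9 = -11 -> no discrepancy
step 9: -5 - -11 = 6 -> the printout disagrees here
Conclusion: step 9 carries the first error; the entry should be top = 6.

step 9, top = 6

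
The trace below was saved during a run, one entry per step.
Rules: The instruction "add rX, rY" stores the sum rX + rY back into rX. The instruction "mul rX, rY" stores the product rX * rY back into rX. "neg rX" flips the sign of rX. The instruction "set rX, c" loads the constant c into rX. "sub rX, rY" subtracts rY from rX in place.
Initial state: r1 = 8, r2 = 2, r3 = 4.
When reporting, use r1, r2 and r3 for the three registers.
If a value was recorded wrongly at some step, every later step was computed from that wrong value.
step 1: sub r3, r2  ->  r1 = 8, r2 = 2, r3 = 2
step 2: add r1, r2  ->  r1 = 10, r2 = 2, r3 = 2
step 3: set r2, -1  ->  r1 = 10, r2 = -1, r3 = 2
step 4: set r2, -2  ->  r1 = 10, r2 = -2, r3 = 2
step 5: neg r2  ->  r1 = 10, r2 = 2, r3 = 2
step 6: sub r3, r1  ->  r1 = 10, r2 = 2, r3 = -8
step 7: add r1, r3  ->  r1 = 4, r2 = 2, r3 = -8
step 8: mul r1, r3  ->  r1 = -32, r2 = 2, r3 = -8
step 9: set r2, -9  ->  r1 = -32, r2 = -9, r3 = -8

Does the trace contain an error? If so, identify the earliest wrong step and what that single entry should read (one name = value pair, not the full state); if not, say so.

step 7, r1 = 2

Step 1: r3 = 4 - 2 = 2 — consistent with the trace.
Step 2: r1 = 8 + 2 = 10 — in agreement.
Step 3: r2 = -1 — no discrepancy.
Step 4: r2 = -2 — checks out.
Step 5: r2 = -(-2) = 2 — verified.
Step 6: r3 = 2 - 10 = -8 — in agreement.
Step 7: r1 = 10 + -8 = 2 — this is not what the trace shows.
Step 7 is the first one off; corrected, r1 = 2.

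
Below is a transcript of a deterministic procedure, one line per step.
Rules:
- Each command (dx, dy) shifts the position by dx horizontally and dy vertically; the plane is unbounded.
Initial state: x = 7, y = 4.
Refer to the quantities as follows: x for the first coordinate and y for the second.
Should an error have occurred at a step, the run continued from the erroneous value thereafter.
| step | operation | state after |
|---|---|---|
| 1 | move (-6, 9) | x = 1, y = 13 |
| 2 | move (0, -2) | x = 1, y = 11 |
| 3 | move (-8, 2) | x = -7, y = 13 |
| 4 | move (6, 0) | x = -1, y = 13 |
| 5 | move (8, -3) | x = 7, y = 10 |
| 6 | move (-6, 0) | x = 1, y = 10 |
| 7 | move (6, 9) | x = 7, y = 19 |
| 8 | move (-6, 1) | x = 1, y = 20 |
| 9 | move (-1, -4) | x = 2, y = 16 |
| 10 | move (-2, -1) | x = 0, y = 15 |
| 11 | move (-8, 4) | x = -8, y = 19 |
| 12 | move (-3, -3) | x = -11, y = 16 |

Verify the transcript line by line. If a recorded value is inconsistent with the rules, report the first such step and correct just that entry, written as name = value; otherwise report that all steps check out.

Recomputing the run from the initial state:
step 1: x = 1, y = 13
step 2: x = 1, y = 11
step 3: x = -7, y = 13
step 4: x = -1, y = 13
step 5: x = 7, y = 10
step 6: x = 1, y = 10
step 7: x = 7, y = 19
step 8: x = 1, y = 20
step 9: x = 0, y = 16
step 10: x = -2, y = 15
step 11: x = -10, y = 19
step 12: x = -13, y = 16
The first disagreement with the transcript is at step 9, where the value should be x = 0.

step 9, x = 0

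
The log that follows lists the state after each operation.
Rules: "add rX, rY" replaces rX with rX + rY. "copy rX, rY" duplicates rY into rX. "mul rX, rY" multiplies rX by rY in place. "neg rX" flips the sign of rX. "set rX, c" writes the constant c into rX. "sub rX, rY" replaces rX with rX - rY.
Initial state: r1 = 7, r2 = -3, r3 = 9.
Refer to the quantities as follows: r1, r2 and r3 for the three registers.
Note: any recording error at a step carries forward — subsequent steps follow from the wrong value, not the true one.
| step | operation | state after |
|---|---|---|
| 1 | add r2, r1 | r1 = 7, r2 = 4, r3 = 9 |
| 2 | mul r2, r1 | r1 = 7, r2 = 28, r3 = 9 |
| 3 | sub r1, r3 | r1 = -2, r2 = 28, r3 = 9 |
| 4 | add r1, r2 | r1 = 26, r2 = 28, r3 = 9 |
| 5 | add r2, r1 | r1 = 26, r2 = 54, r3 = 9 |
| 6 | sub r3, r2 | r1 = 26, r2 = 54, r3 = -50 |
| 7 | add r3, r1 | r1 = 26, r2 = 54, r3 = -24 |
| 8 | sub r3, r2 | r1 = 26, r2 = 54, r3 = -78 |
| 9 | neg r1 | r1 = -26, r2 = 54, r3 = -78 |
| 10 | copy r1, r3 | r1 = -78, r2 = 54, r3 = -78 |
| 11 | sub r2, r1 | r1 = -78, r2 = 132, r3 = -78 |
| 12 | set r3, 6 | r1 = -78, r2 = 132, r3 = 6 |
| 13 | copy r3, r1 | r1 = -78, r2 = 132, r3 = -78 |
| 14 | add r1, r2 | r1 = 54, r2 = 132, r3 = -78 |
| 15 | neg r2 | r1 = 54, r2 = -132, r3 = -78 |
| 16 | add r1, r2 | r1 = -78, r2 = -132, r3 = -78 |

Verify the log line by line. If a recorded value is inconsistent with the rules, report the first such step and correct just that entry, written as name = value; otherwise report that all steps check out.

step 6, r3 = -45

1. r2 = -3 + 7 = 4 (consistent with the log)
2. r2 = 4 * 7 = 28 (matches)
3. r1 = 7 - 9 = -2 (consistent with the log)
4. r1 = -2 + 28 = 26 (same as recorded)
5. r2 = 28 + 26 = 54 (agrees with the log)
6. r3 = 9 - 54 = -45 (the log disagrees here)
That makes step 6 the first incorrect line — r3 = -45 is what it should show.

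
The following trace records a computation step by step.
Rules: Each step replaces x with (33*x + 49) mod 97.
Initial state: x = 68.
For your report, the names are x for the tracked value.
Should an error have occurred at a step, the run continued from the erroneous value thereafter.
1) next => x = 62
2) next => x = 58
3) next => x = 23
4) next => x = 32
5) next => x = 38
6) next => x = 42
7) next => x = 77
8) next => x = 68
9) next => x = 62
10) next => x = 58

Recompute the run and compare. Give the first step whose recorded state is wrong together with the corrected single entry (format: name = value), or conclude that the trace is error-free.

no error

Step 1: x = (33*68 + 49) mod 97 = 62 — in agreement.
Step 2: x = (33*62 + 49) mod 97 = 58 — no discrepancy.
Step 3: x = (33*58 + 49) mod 97 = 23 — agrees with the trace.
Step 4: x = (33*23 + 49) mod 97 = 32 — matches.
Step 5: x = (33*32 + 49) mod 97 = 38 — no discrepancy.
Step 6: x = (33*38 + 49) mod 97 = 42 — same as recorded.
Step 7: x = (33*42 + 49) mod 97 = 77 — agrees with the trace.
Step 8: x = (33*77 + 49) mod 97 = 68 — agrees with the trace.
Step 9: x = (33*68 + 49) mod 97 = 62 — confirmed correct.
Step 10: x = (33*62 + 49) mod 97 = 58 — verified.
Every step is consistent.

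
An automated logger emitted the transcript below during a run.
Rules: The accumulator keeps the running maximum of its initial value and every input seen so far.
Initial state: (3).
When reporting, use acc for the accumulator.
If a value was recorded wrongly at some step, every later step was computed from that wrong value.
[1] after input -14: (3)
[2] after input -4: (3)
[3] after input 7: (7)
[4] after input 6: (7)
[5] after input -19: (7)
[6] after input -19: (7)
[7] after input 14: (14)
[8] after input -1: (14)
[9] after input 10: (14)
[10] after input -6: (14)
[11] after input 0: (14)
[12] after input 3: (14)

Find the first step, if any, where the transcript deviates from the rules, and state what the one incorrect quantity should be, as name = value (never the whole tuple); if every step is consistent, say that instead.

no error

1. acc = max(3, -14) = 3 (checks out)
2. acc = max(3, -4) = 3 (confirmed correct)
3. acc = max(3, 7) = 7 (in agreement)
4. acc = max(7, 6) = 7 (no discrepancy)
5. acc = max(7, -19) = 7 (in agreement)
6. acc = max(7, -19) = 7 (verified)
7. acc = max(7, 14) = 14 (consistent with the transcript)
8. acc = max(14, -1) = 14 (same as recorded)
9. acc = max(14, 10) = 14 (agrees with the transcript)
10. acc = max(14, -6) = 14 (agrees with the transcript)
11. acc = max(14, 0) = 14 (checks out)
12. acc = max(14, 3) = 14 (verified)
Every step is consistent.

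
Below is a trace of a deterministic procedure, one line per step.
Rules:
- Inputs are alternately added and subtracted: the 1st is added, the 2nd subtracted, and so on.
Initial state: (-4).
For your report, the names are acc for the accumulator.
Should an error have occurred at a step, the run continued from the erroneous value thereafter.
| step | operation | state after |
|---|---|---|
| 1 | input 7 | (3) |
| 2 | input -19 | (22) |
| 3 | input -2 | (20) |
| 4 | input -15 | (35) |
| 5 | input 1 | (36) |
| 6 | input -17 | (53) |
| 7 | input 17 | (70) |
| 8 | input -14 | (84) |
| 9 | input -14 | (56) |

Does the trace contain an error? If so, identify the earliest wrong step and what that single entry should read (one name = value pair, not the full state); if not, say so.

1. acc = -4 + 7 = 3 (consistent with the trace)
2. acc = 3 - -19 = 22 (no discrepancy)
3. acc = 22 + -2 = 20 (confirmed correct)
4. acc = 20 - -15 = 35 (confirmed correct)
5. acc = 35 + 1 = 36 (in agreement)
6. acc = 36 - -17 = 53 (matches)
7. acc = 53 + 17 = 70 (verified)
8. acc = 70 - -14 = 84 (in agreement)
9. acc = 84 + -14 = 70 (the recorded entry deviates here)
That makes step 9 the first incorrect line — acc = 70 is what it should show.

step 9, acc = 70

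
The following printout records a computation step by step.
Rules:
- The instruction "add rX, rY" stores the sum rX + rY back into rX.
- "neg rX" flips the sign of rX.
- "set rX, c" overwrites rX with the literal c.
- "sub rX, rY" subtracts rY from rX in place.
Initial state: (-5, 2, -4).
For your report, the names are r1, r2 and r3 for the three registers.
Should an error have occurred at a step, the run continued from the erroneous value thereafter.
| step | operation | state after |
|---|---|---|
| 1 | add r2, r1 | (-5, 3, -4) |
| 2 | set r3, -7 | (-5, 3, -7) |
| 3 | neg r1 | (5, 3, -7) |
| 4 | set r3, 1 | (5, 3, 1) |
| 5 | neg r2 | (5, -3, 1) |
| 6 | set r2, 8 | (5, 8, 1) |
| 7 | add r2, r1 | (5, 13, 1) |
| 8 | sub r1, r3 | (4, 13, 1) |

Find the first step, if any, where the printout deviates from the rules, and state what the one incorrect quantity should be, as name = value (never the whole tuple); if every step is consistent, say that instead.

1. r2 = 2 + -5 = -3 (a discrepancy with the printout)
First incorrect step: 1; the correct value is r2 = -3.

step 1, r2 = -3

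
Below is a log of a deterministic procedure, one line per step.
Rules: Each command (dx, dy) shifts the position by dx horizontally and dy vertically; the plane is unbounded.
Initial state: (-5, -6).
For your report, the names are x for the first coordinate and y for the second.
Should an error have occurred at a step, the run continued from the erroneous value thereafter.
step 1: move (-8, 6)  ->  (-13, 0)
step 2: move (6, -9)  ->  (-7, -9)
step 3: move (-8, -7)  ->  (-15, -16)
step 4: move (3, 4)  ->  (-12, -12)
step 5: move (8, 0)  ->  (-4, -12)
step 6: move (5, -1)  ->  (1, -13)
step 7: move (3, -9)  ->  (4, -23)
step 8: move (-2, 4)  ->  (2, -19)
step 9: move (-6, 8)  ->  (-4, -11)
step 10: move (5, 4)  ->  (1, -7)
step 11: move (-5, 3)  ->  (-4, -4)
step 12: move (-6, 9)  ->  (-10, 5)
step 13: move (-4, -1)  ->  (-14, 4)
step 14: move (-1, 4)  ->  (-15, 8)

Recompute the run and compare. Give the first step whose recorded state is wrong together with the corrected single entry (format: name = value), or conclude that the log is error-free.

Step 1: x = -5 + (-8) = -13, y = -6 + (6) = 0 — no discrepancy.
Step 2: x = -13 + (6) = -7, y = 0 + (-9) = -9 — exactly as logged.
Step 3: x = -7 + (-8) = -15, y = -9 + (-7) = -16 — confirmed correct.
Step 4: x = -15 + (3) = -12, y = -16 + (4) = -12 — no discrepancy.
Step 5: x = -12 + (8) = -4, y = -12 + (0) = -12 — no discrepancy.
Step 6: x = -4 + (5) = 1, y = -12 + (-1) = -13 — verified.
Step 7: x = 1 + (3) = 4, y = -13 + (-9) = -22 — the recorded entry deviates here.
First deviation found at step 7; the corrected entry is y = -22.

step 7, y = -22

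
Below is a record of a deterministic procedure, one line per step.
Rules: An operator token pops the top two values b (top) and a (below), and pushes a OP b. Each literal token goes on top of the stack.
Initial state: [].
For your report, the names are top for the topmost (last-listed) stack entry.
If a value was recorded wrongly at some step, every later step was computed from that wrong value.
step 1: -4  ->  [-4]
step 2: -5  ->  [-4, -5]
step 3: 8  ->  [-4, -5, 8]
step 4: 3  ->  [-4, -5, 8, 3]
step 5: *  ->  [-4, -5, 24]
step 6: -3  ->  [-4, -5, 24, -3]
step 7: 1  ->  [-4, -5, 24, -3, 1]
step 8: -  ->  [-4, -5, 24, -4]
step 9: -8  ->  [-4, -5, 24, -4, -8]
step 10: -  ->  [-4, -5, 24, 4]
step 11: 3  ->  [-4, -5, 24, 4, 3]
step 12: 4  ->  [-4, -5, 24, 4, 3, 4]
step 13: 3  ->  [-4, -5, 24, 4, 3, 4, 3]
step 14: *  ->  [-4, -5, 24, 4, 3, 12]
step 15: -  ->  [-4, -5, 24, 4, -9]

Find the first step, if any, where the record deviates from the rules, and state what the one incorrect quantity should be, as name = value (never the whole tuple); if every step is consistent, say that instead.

Step 1: push -4: top = -4 — matches.
Step 2: push -5: top = -5 — same as recorded.
Step 3: push 8: top = 8 — verified.
Step 4: push 3: top = 3 — in agreement.
Step 5: 8 * 3 = 24 — verified.
Step 6: push -3: top = -3 — consistent with the record.
Step 7: push 1: top = 1 — matches.
Step 8: -3 - 1 = -4 — matches.
Step 9: push -8: top = -8 — in agreement.
Step 10: -4 - -8 = 4 — agrees with the record.
Step 11: push 3: top = 3 — matches.
Step 12: push 4: top = 4 — exactly as logged.
Step 13: push 3: top = 3 — same as recorded.
Step 14: 4 * 3 = 12 — no discrepancy.
Step 15: 3 - 12 = -9 — consistent with the record.
All entries verified; no error found.

no error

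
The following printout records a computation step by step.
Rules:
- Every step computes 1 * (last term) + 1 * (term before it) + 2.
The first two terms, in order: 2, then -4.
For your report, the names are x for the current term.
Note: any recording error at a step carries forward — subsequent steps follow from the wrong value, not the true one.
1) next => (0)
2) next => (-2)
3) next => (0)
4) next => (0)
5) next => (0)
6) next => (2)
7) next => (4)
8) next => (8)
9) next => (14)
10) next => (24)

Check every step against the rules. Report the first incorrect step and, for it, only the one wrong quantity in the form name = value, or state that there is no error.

step 5, x = 2

1. x = 1*(-4) + (1)*(2) + (2) = 0 (consistent with the printout)
2. x = 1*(0) + (1)*(-4) + (2) = -2 (matches)
3. x = 1*(-2) + (1)*(0) + (2) = 0 (verified)
4. x = 1*(0) + (1)*(-2) + (2) = 0 (verified)
5. x = 1*(0) + (1)*(0) + (2) = 2 (a discrepancy with the printout)
The audit stops at step 5: the recorded entry is wrong and should be x = 2.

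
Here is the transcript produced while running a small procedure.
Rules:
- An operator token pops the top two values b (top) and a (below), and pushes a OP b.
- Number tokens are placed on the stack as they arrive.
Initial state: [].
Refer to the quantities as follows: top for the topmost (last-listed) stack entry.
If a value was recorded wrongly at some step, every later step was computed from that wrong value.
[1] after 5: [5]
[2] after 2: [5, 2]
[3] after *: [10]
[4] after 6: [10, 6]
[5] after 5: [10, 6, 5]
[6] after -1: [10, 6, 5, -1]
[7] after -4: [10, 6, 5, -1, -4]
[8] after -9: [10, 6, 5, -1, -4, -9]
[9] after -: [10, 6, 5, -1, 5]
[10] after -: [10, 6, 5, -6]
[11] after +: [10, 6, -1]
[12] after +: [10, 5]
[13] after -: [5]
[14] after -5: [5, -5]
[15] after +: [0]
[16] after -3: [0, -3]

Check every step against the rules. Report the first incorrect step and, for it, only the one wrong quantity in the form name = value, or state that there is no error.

no error

Recomputing the run from the initial state:
step 1: [5]
step 2: [5, 2]
step 3: [10]
step 4: [10, 6]
step 5: [10, 6, 5]
step 6: [10, 6, 5, -1]
step 7: [10, 6, 5, -1, -4]
step 8: [10, 6, 5, -1, -4, -9]
step 9: [10, 6, 5, -1, 5]
step 10: [10, 6, 5, -6]
step 11: [10, 6, -1]
step 12: [10, 5]
step 13: [5]
step 14: [5, -5]
step 15: [0]
step 16: [0, -3]
This matches the transcript at every step.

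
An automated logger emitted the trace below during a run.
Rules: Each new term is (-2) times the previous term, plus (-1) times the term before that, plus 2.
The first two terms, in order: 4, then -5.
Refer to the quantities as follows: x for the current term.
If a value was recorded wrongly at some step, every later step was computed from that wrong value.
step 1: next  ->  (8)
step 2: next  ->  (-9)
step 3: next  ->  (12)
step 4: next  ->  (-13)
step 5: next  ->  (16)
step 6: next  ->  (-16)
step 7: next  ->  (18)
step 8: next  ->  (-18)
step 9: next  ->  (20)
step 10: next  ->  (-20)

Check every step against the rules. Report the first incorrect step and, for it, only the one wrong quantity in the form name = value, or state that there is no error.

step 6, x = -17

Step 1: x = -2*(-5) + (-1)*(4) + (2) = 8 — matches.
Step 2: x = -2*(8) + (-1)*(-5) + (2) = -9 — checks out.
Step 3: x = -2*(-9) + (-1)*(8) + (2) = 12 — consistent with the trace.
Step 4: x = -2*(12) + (-1)*(-9) + (2) = -13 — checks out.
Step 5: x = -2*(-13) + (-1)*(12) + (2) = 16 — no discrepancy.
Step 6: x = -2*(16) + (-1)*(-13) + (2) = -17 — first mismatch against the trace.
First incorrect step: 6; the correct value is x = -17.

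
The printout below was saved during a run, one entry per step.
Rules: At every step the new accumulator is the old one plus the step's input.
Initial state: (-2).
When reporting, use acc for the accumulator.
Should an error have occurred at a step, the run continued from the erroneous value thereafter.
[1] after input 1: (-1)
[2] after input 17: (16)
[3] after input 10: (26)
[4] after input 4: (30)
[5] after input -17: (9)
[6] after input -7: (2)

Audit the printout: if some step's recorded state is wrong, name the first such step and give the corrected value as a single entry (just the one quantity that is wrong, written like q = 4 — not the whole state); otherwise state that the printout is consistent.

step 5, acc = 13

Recomputing the run from the initial state:
step 1: acc = -1
step 2: acc = 16
step 3: acc = 26
step 4: acc = 30
step 5: acc = 13
step 6: acc = 6
The first disagreement with the printout is at step 5, where the value should be acc = 13.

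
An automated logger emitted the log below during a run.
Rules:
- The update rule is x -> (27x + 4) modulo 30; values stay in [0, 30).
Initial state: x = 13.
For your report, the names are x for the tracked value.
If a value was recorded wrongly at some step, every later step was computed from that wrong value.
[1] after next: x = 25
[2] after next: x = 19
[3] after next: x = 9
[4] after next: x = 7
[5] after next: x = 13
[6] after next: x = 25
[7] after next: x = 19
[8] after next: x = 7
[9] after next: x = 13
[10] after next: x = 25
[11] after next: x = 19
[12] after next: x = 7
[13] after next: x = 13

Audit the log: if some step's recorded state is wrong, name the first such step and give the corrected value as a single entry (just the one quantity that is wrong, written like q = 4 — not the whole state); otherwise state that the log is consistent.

Step 1: x = (27*13 + 4) mod 30 = 25 — consistent with the log.
Step 2: x = (27*25 + 4) mod 30 = 19 — matches.
Step 3: x = (27*19 + 4) mod 30 = 7 — the entry is off here.
So the first discrepancy is step 3, where the right value is x = 7.

step 3, x = 7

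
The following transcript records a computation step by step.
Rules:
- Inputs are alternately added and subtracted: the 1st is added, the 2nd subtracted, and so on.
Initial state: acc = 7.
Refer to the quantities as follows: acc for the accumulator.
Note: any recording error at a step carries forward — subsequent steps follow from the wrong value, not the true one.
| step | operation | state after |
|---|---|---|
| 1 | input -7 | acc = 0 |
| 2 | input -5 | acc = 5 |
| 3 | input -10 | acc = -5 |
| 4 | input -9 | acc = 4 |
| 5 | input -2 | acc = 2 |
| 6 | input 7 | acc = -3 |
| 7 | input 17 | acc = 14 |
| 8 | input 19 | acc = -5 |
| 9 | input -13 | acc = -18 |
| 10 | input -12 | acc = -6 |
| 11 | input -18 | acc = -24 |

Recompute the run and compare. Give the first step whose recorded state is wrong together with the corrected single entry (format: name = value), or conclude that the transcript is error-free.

step 1: acc = 7 + -7 = 0 -> exactly as logged
step 2: acc = 0 - -5 = 5 -> in agreement
step 3: acc = 5 + -10 = -5 -> same as recorded
step 4: acc = -5 - -9 = 4 -> consistent with the transcript
step 5: acc = 4 + -2 = 2 -> checks out
step 6: acc = 2 - 7 = -5 -> not what was recorded
Conclusion: step 6 carries the first error; the entry should be acc = -5.

step 6, acc = -5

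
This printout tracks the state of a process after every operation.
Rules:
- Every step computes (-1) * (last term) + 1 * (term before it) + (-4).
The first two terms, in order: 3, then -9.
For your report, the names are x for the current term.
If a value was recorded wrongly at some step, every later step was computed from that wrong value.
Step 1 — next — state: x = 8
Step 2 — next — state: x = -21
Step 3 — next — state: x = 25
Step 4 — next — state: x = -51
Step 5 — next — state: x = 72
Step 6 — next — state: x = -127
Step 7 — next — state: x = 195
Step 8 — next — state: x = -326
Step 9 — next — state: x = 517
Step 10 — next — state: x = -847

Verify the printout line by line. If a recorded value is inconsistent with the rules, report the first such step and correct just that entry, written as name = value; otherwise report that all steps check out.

Recomputing the run from the initial state:
step 1: x = 8
step 2: x = -21
step 3: x = 25
step 4: x = -50
step 5: x = 71
step 6: x = -125
step 7: x = 192
step 8: x = -321
step 9: x = 509
step 10: x = -834
The first disagreement with the printout is at step 4, where the value should be x = -50.

step 4, x = -50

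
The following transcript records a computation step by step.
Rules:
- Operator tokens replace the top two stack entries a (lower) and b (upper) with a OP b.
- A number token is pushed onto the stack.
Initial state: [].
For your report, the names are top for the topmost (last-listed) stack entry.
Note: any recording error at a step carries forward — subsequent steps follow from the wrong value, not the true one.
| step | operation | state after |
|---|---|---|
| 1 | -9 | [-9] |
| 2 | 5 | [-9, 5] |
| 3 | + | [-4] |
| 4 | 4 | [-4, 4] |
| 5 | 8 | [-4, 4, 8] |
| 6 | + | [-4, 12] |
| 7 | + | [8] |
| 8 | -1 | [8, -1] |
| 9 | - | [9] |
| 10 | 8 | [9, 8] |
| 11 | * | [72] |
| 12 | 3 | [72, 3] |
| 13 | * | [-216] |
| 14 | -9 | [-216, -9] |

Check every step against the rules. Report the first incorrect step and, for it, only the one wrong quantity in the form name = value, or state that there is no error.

step 13, top = 216

1. push -9: top = -9 (no discrepancy)
2. push 5: top = 5 (in agreement)
3. -9 + 5 = -4 (checks out)
4. push 4: top = 4 (consistent with the transcript)
5. push 8: top = 8 (exactly as logged)
6. 4 + 8 = 12 (in agreement)
7. -4 + 12 = 8 (exactly as logged)
8. push -1: top = -1 (agrees with the transcript)
9. 8 - -1 = 9 (exactly as logged)
10. push 8: top = 8 (exactly as logged)
11. 9 * 8 = 72 (in agreement)
12. push 3: top = 3 (exactly as logged)
13. 72 * 3 = 216 (a discrepancy with the transcript)
That makes step 13 the first incorrect line — top = 216 is what it should show.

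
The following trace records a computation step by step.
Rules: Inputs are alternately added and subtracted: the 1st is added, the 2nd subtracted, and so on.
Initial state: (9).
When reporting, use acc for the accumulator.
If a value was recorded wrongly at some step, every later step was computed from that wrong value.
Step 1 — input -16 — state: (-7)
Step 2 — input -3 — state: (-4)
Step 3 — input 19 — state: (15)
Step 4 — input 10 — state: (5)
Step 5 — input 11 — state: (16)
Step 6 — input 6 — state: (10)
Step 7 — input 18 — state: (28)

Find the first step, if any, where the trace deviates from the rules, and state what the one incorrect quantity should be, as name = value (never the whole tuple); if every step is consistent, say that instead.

Recomputing the run from the initial state:
step 1: acc = -7
step 2: acc = -4
step 3: acc = 15
step 4: acc = 5
step 5: acc = 16
step 6: acc = 10
step 7: acc = 28
This matches the trace at every step.

no error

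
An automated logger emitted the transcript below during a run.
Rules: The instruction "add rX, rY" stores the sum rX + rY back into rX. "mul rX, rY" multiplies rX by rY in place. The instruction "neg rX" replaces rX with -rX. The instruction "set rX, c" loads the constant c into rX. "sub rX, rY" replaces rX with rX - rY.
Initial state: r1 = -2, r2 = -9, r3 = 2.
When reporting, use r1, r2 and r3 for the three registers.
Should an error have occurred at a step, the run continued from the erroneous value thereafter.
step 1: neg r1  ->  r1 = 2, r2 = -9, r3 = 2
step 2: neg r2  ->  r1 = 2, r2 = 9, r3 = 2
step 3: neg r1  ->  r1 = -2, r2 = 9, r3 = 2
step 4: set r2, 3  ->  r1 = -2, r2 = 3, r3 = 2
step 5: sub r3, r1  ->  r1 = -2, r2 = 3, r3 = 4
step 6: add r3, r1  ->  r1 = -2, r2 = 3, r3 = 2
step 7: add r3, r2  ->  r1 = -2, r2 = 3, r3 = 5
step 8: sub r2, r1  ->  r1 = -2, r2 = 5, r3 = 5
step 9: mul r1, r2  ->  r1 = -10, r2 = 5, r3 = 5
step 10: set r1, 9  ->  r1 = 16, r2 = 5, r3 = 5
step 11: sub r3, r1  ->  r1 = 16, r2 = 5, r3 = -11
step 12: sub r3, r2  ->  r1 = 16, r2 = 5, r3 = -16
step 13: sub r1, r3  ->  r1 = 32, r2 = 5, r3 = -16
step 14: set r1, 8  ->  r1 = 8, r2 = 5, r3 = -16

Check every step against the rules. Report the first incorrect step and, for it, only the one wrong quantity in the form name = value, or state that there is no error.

step 1: r1 = -(-2) = 2 -> matches
step 2: r2 = -(-9) = 9 -> same as recorded
step 3: r1 = -(2) = -2 -> in agreement
step 4: r2 = 3 -> consistent with the transcript
step 5: r3 = 2 - -2 = 4 -> confirmed correct
step 6: r3 = 4 + -2 = 2 -> exactly as logged
step 7: r3 = 2 + 3 = 5 -> consistent with the transcript
step 8: r2 = 3 - -2 = 5 -> same as recorded
step 9: r1 = -2 * 5 = -10 -> consistent with the transcript
step 10: r1 = 9 -> a discrepancy with the transcript
Step 10 is the first one off; corrected, r1 = 9.

step 10, r1 = 9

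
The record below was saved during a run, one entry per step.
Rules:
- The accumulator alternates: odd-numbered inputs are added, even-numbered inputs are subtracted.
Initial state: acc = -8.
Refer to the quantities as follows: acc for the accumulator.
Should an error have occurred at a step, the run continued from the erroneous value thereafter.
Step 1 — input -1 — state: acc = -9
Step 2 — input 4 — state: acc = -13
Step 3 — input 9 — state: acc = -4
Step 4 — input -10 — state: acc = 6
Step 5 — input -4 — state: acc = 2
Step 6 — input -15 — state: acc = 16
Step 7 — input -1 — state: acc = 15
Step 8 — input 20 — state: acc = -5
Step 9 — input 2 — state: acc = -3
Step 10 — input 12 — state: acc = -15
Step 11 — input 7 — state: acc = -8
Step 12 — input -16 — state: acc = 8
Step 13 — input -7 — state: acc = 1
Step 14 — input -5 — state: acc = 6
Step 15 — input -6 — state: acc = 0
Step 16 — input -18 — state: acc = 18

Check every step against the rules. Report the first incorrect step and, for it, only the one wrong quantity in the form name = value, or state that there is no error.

step 6, acc = 17

Step 1: acc = -8 + -1 = -9 — checks out.
Step 2: acc = -9 - 4 = -13 — no discrepancy.
Step 3: acc = -13 + 9 = -4 — matches.
Step 4: acc = -4 - -10 = 6 — consistent with the record.
Step 5: acc = 6 + -4 = 2 — same as recorded.
Step 6: acc = 2 - -15 = 17 — the record disagrees here.
That makes step 6 the first incorrect line — acc = 17 is what it should show.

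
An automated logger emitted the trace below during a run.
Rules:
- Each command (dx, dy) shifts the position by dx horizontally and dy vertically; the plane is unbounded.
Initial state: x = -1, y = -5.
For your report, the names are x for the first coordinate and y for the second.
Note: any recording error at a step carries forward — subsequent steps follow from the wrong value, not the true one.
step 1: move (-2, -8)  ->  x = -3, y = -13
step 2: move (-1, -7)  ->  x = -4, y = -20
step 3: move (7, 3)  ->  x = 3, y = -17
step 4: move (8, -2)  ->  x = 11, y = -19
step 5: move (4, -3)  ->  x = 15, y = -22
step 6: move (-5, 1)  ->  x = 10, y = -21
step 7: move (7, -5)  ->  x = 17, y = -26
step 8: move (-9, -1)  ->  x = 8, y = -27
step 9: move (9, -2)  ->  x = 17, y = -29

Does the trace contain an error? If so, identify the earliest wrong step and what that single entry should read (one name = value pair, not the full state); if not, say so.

no error

step 1: x = -1 + (-2) = -3, y = -5 + (-8) = -13 -> confirmed correct
step 2: x = -3 + (-1) = -4, y = -13 + (-7) = -20 -> no discrepancy
step 3: x = -4 + (7) = 3, y = -20 + (3) = -17 -> verified
step 4: x = 3 + (8) = 11, y = -17 + (-2) = -19 -> verified
step 5: x = 11 + (4) = 15, y = -19 + (-3) = -22 -> no discrepancy
step 6: x = 15 + (-5) = 10, y = -22 + (1) = -21 -> matches
step 7: x = 10 + (7) = 17, y = -21 + (-5) = -26 -> confirmed correct
step 8: x = 17 + (-9) = 8, y = -26 + (-1) = -27 -> in agreement
step 9: x = 8 + (9) = 17, y = -27 + (-2) = -29 -> checks out
No step deviates from the rules.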